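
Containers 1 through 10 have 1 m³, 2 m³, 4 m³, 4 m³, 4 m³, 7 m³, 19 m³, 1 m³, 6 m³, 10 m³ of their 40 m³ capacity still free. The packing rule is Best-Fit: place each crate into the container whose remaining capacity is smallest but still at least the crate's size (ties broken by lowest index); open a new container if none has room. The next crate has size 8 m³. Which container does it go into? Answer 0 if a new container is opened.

Containers with room: container 7 (19 m³), container 10 (10 m³).
Tightest fit is container 10 with 10 m³ free.

10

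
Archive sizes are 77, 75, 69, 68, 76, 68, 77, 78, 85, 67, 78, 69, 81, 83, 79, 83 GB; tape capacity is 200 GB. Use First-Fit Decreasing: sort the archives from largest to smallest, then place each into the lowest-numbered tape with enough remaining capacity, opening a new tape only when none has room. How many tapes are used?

Sorted descending: 85, 83, 83, 81, 79, 78, 78, 77, 77, 76, 75, 69, 69, 68, 68, 67.
85 GB → tape 1 (remaining 115 GB)
83 GB → tape 1 (remaining 32 GB)
83 GB → tape 2 (remaining 117 GB)
81 GB → tape 2 (remaining 36 GB)
79 GB → tape 3 (remaining 121 GB)
78 GB → tape 3 (remaining 43 GB)
78 GB → tape 4 (remaining 122 GB)
77 GB → tape 4 (remaining 45 GB)
77 GB → tape 5 (remaining 123 GB)
76 GB → tape 5 (remaining 47 GB)
75 GB → tape 6 (remaining 125 GB)
69 GB → tape 6 (remaining 56 GB)
69 GB → tape 7 (remaining 131 GB)
68 GB → tape 7 (remaining 63 GB)
68 GB → tape 8 (remaining 132 GB)
67 GB → tape 8 (remaining 65 GB)
Final tapes: [85,83] [83,81] [79,78] [78,77] [77,76] [75,69] [69,68] [68,67].

8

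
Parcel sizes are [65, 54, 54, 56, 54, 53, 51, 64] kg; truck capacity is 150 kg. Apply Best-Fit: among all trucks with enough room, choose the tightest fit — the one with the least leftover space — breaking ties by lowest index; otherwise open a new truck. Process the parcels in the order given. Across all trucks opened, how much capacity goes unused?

truck 1: place 65 kg, 85 kg left
truck 1: place 54 kg, 31 kg left
truck 2: place 54 kg, 96 kg left
truck 2: place 56 kg, 40 kg left
truck 3: place 54 kg, 96 kg left
truck 3: place 53 kg, 43 kg left
truck 4: place 51 kg, 99 kg left
truck 4: place 64 kg, 35 kg left
4 trucks × 150 kg = 600 kg; used 451 kg; unused 149 kg.

149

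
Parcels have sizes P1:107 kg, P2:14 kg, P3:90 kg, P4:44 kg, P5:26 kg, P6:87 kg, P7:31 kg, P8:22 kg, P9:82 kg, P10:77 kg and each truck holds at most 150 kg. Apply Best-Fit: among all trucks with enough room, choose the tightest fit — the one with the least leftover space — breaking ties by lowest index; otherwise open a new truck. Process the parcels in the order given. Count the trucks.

5

P1 (107 kg) → truck 1 (remaining 43 kg)
P2 (14 kg) → truck 1 (remaining 29 kg)
P3 (90 kg) → truck 2 (remaining 60 kg)
P4 (44 kg) → truck 2 (remaining 16 kg)
P5 (26 kg) → truck 1 (remaining 3 kg)
P6 (87 kg) → truck 3 (remaining 63 kg)
P7 (31 kg) → truck 3 (remaining 32 kg)
P8 (22 kg) → truck 3 (remaining 10 kg)
P9 (82 kg) → truck 4 (remaining 68 kg)
P10 (77 kg) → truck 5 (remaining 73 kg)
Final trucks: [107,14,26] [90,44] [87,31,22] [82] [77].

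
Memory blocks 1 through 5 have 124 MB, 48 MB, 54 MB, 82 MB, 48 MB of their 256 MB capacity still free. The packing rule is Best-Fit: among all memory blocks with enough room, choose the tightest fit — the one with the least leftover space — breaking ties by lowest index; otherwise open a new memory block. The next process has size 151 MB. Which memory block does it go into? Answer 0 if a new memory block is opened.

No memory block has ≥ 151 MB free, so a new memory block is opened.

0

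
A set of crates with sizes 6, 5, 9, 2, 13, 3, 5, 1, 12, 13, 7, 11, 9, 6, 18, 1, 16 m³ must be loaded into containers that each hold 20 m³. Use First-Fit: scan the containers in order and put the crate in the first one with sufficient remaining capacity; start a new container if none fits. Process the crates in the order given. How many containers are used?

8

container 1: place 6 m³, 14 m³ left
container 1: place 5 m³, 9 m³ left
container 1: place 9 m³, 0 m³ left
container 2: place 2 m³, 18 m³ left
container 2: place 13 m³, 5 m³ left
container 2: place 3 m³, 2 m³ left
container 3: place 5 m³, 15 m³ left
container 2: place 1 m³, 1 m³ left
container 3: place 12 m³, 3 m³ left
container 4: place 13 m³, 7 m³ left
container 4: place 7 m³, 0 m³ left
container 5: place 11 m³, 9 m³ left
container 5: place 9 m³, 0 m³ left
container 6: place 6 m³, 14 m³ left
container 7: place 18 m³, 2 m³ left
container 2: place 1 m³, 0 m³ left
container 8: place 16 m³, 4 m³ left
Final containers: [6,5,9] [2,13,3,1,1] [5,12] [13,7] [11,9] [6] [18] [16].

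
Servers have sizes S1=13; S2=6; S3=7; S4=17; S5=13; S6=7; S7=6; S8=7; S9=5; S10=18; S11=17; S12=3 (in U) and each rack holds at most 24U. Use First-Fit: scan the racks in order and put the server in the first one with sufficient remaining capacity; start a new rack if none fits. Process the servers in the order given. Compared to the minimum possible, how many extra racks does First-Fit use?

1

First-Fit: [13,6,5] [7,17] [13,7,3] [6,7] [18] [17] → 6 racks.
Total size 119U; any packing needs at least ⌈119/24⌉ = 5 racks.
An optimal packing achieves that bound: [18,6] [17,7] [17,7] [13,7,3] [13,6,5] → 5 racks.
Excess: 6 − 5 = 1.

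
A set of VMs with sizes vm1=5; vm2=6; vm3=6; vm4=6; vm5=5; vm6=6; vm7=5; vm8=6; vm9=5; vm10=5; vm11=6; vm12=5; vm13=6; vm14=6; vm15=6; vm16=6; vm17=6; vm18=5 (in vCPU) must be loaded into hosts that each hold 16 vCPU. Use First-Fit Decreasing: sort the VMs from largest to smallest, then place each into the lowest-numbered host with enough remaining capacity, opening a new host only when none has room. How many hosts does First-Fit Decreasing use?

Sorted descending: 6, 6, 6, 6, 6, 6, 6, 6, 6, 6, 6, 5, 5, 5, 5, 5, 5, 5.
6 vCPU → host 1 (remaining 10 vCPU)
6 vCPU → host 1 (remaining 4 vCPU)
6 vCPU → host 2 (remaining 10 vCPU)
6 vCPU → host 2 (remaining 4 vCPU)
6 vCPU → host 3 (remaining 10 vCPU)
6 vCPU → host 3 (remaining 4 vCPU)
6 vCPU → host 4 (remaining 10 vCPU)
6 vCPU → host 4 (remaining 4 vCPU)
6 vCPU → host 5 (remaining 10 vCPU)
6 vCPU → host 5 (remaining 4 vCPU)
6 vCPU → host 6 (remaining 10 vCPU)
5 vCPU → host 6 (remaining 5 vCPU)
5 vCPU → host 6 (remaining 0 vCPU)
5 vCPU → host 7 (remaining 11 vCPU)
5 vCPU → host 7 (remaining 6 vCPU)
5 vCPU → host 7 (remaining 1 vCPU)
5 vCPU → host 8 (remaining 11 vCPU)
5 vCPU → host 8 (remaining 6 vCPU)

8 hosts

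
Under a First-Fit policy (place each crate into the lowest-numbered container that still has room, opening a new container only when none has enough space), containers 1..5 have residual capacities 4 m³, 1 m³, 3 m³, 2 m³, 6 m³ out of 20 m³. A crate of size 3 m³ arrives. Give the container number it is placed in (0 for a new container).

Containers with room: container 1 (4 m³), container 3 (3 m³), container 5 (6 m³).
The first with room is container 1.

1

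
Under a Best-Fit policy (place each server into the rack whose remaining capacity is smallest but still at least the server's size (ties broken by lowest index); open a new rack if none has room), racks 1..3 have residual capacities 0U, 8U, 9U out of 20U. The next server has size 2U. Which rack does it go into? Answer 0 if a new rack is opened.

Racks with room: rack 2 (8U), rack 3 (9U).
Tightest fit is rack 2 with 8U free.

2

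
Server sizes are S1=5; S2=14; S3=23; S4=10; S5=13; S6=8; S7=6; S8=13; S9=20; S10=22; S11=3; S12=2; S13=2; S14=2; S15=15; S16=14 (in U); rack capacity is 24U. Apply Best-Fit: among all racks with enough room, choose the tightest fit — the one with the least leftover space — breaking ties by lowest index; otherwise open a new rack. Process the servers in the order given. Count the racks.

9 racks

Put S1 (5U) in rack 1; 19U remain.
Put S2 (14U) in rack 1; 5U remain.
Put S3 (23U) in rack 2; 1U remain.
Put S4 (10U) in rack 3; 14U remain.
Put S5 (13U) in rack 3; 1U remain.
Put S6 (8U) in rack 4; 16U remain.
Put S7 (6U) in rack 4; 10U remain.
Put S8 (13U) in rack 5; 11U remain.
Put S9 (20U) in rack 6; 4U remain.
Put S10 (22U) in rack 7; 2U remain.
Put S11 (3U) in rack 6; 1U remain.
Put S12 (2U) in rack 7; 0U remain.
Put S13 (2U) in rack 1; 3U remain.
Put S14 (2U) in rack 1; 1U remain.
Put S15 (15U) in rack 8; 9U remain.
Put S16 (14U) in rack 9; 10U remain.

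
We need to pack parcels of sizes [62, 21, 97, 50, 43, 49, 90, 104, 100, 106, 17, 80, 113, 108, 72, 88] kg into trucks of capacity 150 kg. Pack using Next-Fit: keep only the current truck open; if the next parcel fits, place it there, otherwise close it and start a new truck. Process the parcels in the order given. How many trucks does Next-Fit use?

truck 1: place 62 kg, 88 kg left
truck 1: place 21 kg, 67 kg left
truck 2: place 97 kg, 53 kg left
truck 2: place 50 kg, 3 kg left
truck 3: place 43 kg, 107 kg left
truck 3: place 49 kg, 58 kg left
truck 4: place 90 kg, 60 kg left
truck 5: place 104 kg, 46 kg left
truck 6: place 100 kg, 50 kg left
truck 7: place 106 kg, 44 kg left
truck 7: place 17 kg, 27 kg left
truck 8: place 80 kg, 70 kg left
truck 9: place 113 kg, 37 kg left
truck 10: place 108 kg, 42 kg left
truck 11: place 72 kg, 78 kg left
truck 12: place 88 kg, 62 kg left

12 trucks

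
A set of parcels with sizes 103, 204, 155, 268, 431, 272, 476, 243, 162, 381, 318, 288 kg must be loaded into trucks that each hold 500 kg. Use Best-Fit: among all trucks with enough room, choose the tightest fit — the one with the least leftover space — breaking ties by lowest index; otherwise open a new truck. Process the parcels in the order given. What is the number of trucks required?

Put 103 kg in truck 1; 397 kg remain.
Put 204 kg in truck 1; 193 kg remain.
Put 155 kg in truck 1; 38 kg remain.
Put 268 kg in truck 2; 232 kg remain.
Put 431 kg in truck 3; 69 kg remain.
Put 272 kg in truck 4; 228 kg remain.
Put 476 kg in truck 5; 24 kg remain.
Put 243 kg in truck 6; 257 kg remain.
Put 162 kg in truck 4; 66 kg remain.
Put 381 kg in truck 7; 119 kg remain.
Put 318 kg in truck 8; 182 kg remain.
Put 288 kg in truck 9; 212 kg remain.
Final trucks: [103,204,155] [268] [431] [272,162] [476] [243] [381] [318] [288].

9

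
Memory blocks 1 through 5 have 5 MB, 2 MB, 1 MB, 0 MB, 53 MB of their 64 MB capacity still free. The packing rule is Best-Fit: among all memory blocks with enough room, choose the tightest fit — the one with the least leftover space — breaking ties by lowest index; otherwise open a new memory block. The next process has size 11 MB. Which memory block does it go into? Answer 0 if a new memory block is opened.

5

Memory blocks with room: memory block 5 (53 MB).
Tightest fit is memory block 5 with 53 MB free.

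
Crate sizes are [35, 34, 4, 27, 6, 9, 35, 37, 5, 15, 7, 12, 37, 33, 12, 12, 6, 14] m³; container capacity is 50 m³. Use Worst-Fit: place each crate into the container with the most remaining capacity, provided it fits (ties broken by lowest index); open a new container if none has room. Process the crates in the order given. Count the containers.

8

container 1: place 35 m³, 15 m³ left
container 2: place 34 m³, 16 m³ left
container 2: place 4 m³, 12 m³ left
container 3: place 27 m³, 23 m³ left
container 3: place 6 m³, 17 m³ left
container 3: place 9 m³, 8 m³ left
container 4: place 35 m³, 15 m³ left
container 5: place 37 m³, 13 m³ left
container 1: place 5 m³, 10 m³ left
container 4: place 15 m³, 0 m³ left
container 5: place 7 m³, 6 m³ left
container 2: place 12 m³, 0 m³ left
container 6: place 37 m³, 13 m³ left
container 7: place 33 m³, 17 m³ left
container 7: place 12 m³, 5 m³ left
container 6: place 12 m³, 1 m³ left
container 1: place 6 m³, 4 m³ left
container 8: place 14 m³, 36 m³ left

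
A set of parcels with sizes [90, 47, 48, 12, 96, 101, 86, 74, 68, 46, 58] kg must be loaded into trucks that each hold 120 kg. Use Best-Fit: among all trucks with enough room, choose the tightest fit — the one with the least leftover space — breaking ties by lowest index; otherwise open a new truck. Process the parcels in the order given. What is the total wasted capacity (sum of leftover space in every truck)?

234

90 kg → truck 1 (remaining 30 kg)
47 kg → truck 2 (remaining 73 kg)
48 kg → truck 2 (remaining 25 kg)
12 kg → truck 2 (remaining 13 kg)
96 kg → truck 3 (remaining 24 kg)
101 kg → truck 4 (remaining 19 kg)
86 kg → truck 5 (remaining 34 kg)
74 kg → truck 6 (remaining 46 kg)
68 kg → truck 7 (remaining 52 kg)
46 kg → truck 6 (remaining 0 kg)
58 kg → truck 8 (remaining 62 kg)
8 trucks × 120 kg = 960 kg; used 726 kg; unused 234 kg.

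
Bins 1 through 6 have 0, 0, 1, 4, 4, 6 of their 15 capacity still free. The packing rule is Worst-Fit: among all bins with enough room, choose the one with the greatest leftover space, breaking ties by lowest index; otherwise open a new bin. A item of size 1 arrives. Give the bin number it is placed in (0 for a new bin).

Bins with room: bin 3 (1), bin 4 (4), bin 5 (4), bin 6 (6).
Most room is bin 6 with 6 free.

6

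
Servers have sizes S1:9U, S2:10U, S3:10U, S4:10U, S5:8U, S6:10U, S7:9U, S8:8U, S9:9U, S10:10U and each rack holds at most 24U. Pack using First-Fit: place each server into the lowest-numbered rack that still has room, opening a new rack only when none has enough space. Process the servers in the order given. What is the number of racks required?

rack 1: place S1 (9U), 15U left
rack 1: place S2 (10U), 5U left
rack 2: place S3 (10U), 14U left
rack 2: place S4 (10U), 4U left
rack 3: place S5 (8U), 16U left
rack 3: place S6 (10U), 6U left
rack 4: place S7 (9U), 15U left
rack 4: place S8 (8U), 7U left
rack 5: place S9 (9U), 15U left
rack 5: place S10 (10U), 5U left
Final racks: [9,10] [10,10] [8,10] [9,8] [9,10].

5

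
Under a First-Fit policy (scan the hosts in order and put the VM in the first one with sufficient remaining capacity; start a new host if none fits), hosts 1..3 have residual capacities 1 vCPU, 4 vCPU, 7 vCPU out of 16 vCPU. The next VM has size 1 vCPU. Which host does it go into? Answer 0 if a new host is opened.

Hosts with room: host 1 (1 vCPU), host 2 (4 vCPU), host 3 (7 vCPU).
The first with room is host 1.

1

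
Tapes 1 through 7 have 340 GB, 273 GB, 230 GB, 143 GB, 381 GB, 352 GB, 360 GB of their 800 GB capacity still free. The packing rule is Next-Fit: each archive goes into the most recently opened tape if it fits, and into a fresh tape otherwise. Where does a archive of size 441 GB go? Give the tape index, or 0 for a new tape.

0

Next-Fit only looks at tape 7, which has 360 GB free.
441 GB does not fit, so a new tape is opened.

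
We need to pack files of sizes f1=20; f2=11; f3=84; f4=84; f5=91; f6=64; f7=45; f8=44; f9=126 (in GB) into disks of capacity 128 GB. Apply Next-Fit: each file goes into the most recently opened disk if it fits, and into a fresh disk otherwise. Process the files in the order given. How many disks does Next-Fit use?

6

disk 1: place f1 (20 GB), 108 GB left
disk 1: place f2 (11 GB), 97 GB left
disk 1: place f3 (84 GB), 13 GB left
disk 2: place f4 (84 GB), 44 GB left
disk 3: place f5 (91 GB), 37 GB left
disk 4: place f6 (64 GB), 64 GB left
disk 4: place f7 (45 GB), 19 GB left
disk 5: place f8 (44 GB), 84 GB left
disk 6: place f9 (126 GB), 2 GB left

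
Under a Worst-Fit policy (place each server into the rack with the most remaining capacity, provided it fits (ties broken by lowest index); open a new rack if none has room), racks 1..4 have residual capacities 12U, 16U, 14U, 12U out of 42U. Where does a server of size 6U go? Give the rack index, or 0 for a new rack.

Racks with room: rack 1 (12U), rack 2 (16U), rack 3 (14U), rack 4 (12U).
Most room is rack 2 with 16U free.

2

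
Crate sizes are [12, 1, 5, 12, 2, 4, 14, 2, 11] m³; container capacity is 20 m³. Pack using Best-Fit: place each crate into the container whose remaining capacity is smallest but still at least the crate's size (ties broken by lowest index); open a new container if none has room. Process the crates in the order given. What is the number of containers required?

Put 12 m³ in container 1; 8 m³ remain.
Put 1 m³ in container 1; 7 m³ remain.
Put 5 m³ in container 1; 2 m³ remain.
Put 12 m³ in container 2; 8 m³ remain.
Put 2 m³ in container 1; 0 m³ remain.
Put 4 m³ in container 2; 4 m³ remain.
Put 14 m³ in container 3; 6 m³ remain.
Put 2 m³ in container 2; 2 m³ remain.
Put 11 m³ in container 4; 9 m³ remain.
Final containers: [12,1,5,2] [12,4,2] [14] [11].

4 containers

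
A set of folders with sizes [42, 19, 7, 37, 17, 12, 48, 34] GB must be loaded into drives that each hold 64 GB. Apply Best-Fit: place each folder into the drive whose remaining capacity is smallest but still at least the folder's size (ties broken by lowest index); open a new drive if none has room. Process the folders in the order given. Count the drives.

42 GB → drive 1 (remaining 22 GB)
19 GB → drive 1 (remaining 3 GB)
7 GB → drive 2 (remaining 57 GB)
37 GB → drive 2 (remaining 20 GB)
17 GB → drive 2 (remaining 3 GB)
12 GB → drive 3 (remaining 52 GB)
48 GB → drive 3 (remaining 4 GB)
34 GB → drive 4 (remaining 30 GB)

4 drives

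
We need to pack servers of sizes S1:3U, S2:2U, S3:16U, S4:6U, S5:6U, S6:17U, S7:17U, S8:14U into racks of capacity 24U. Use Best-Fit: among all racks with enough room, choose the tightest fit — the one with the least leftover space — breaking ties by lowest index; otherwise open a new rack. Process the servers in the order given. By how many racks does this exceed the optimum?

Best-Fit: [3,2,16] [6,6] [17] [17] [14] → 5 racks.
Total size 81U; any packing needs at least ⌈81/24⌉ = 4 racks.
An optimal packing achieves that bound: [17,6] [17,6] [16,3,2] [14] → 4 racks.
Excess: 5 − 4 = 1.

1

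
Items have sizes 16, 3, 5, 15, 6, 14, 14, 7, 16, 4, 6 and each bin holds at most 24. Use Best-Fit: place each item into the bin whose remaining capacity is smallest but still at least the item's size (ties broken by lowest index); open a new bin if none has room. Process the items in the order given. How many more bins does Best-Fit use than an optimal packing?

Best-Fit: [16,3,5] [15,6] [14,7] [14,6] [16,4] → 5 bins.
Total size 106; any packing needs at least ⌈106/24⌉ = 5 bins.
So 5 is already optimal.

0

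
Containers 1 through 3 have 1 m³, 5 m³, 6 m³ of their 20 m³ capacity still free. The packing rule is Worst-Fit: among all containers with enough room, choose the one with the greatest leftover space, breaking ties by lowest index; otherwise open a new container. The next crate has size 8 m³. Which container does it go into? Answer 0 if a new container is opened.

0

No container has ≥ 8 m³ free, so a new container is opened.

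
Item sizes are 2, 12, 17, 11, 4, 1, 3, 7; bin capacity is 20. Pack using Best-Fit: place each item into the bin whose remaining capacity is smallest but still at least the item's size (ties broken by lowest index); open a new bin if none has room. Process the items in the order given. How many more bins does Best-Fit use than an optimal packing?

Best-Fit: [2,12,4,1] [17,3] [11,7] → 3 bins.
Total size 57; any packing needs at least ⌈57/20⌉ = 3 bins.
So 3 is already optimal.

0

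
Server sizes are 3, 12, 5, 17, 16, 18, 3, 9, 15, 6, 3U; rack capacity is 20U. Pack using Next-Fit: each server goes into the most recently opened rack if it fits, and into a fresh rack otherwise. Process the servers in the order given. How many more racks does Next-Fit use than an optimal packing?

Next-Fit: [3,12,5] [17] [16] [18] [3,9] [15] [6,3] → 7 racks.
Total size 107U; any packing needs at least ⌈107/20⌉ = 6 racks.
An optimal packing achieves that bound: [18] [17,3] [16,3] [15,5] [12,6] [9,3] → 6 racks.
Excess: 7 − 6 = 1.

1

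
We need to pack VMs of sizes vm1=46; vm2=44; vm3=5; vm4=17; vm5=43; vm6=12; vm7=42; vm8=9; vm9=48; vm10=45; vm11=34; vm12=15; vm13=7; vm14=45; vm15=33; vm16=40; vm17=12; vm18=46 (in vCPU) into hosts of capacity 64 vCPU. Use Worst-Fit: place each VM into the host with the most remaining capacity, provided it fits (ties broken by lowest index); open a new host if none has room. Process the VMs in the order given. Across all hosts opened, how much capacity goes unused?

161

vm1 (46 vCPU) → host 1 (remaining 18 vCPU)
vm2 (44 vCPU) → host 2 (remaining 20 vCPU)
vm3 (5 vCPU) → host 2 (remaining 15 vCPU)
vm4 (17 vCPU) → host 1 (remaining 1 vCPU)
vm5 (43 vCPU) → host 3 (remaining 21 vCPU)
vm6 (12 vCPU) → host 3 (remaining 9 vCPU)
vm7 (42 vCPU) → host 4 (remaining 22 vCPU)
vm8 (9 vCPU) → host 4 (remaining 13 vCPU)
vm9 (48 vCPU) → host 5 (remaining 16 vCPU)
vm10 (45 vCPU) → host 6 (remaining 19 vCPU)
vm11 (34 vCPU) → host 7 (remaining 30 vCPU)
vm12 (15 vCPU) → host 7 (remaining 15 vCPU)
vm13 (7 vCPU) → host 6 (remaining 12 vCPU)
vm14 (45 vCPU) → host 8 (remaining 19 vCPU)
vm15 (33 vCPU) → host 9 (remaining 31 vCPU)
vm16 (40 vCPU) → host 10 (remaining 24 vCPU)
vm17 (12 vCPU) → host 9 (remaining 19 vCPU)
vm18 (46 vCPU) → host 11 (remaining 18 vCPU)
11 hosts × 64 vCPU = 704 vCPU; used 543 vCPU; unused 161 vCPU.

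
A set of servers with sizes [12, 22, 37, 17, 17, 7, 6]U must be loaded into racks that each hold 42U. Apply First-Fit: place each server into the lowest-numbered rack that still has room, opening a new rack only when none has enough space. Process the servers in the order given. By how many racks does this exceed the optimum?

0

First-Fit: [12,22,7] [37] [17,17,6] → 3 racks.
Total size 118U; any packing needs at least ⌈118/42⌉ = 3 racks.
So 3 is already optimal.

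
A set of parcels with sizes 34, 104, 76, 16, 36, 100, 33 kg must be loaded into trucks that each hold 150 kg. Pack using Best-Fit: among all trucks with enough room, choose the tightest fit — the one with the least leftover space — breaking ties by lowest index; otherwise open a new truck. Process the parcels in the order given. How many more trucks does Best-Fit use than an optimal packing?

Best-Fit: [34,104] [76,16,36] [100,33] → 3 trucks.
Total size 399 kg; any packing needs at least ⌈399/150⌉ = 3 trucks.
So 3 is already optimal.

0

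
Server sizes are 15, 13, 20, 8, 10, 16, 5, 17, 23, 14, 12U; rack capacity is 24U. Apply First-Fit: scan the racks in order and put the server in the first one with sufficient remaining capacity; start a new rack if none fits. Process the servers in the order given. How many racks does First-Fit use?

8

rack 1: place 15U, 9U left
rack 2: place 13U, 11U left
rack 3: place 20U, 4U left
rack 1: place 8U, 1U left
rack 2: place 10U, 1U left
rack 4: place 16U, 8U left
rack 4: place 5U, 3U left
rack 5: place 17U, 7U left
rack 6: place 23U, 1U left
rack 7: place 14U, 10U left
rack 8: place 12U, 12U left
Final racks: [15,8] [13,10] [20] [16,5] [17] [23] [14] [12].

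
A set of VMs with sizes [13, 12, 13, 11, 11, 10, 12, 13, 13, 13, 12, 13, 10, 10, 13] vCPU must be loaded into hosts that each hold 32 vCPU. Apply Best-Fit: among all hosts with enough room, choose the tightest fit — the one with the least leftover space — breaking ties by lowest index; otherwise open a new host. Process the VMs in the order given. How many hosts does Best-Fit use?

Put 13 vCPU in host 1; 19 vCPU remain.
Put 12 vCPU in host 1; 7 vCPU remain.
Put 13 vCPU in host 2; 19 vCPU remain.
Put 11 vCPU in host 2; 8 vCPU remain.
Put 11 vCPU in host 3; 21 vCPU remain.
Put 10 vCPU in host 3; 11 vCPU remain.
Put 12 vCPU in host 4; 20 vCPU remain.
Put 13 vCPU in host 4; 7 vCPU remain.
Put 13 vCPU in host 5; 19 vCPU remain.
Put 13 vCPU in host 5; 6 vCPU remain.
Put 12 vCPU in host 6; 20 vCPU remain.
Put 13 vCPU in host 6; 7 vCPU remain.
Put 10 vCPU in host 3; 1 vCPU remain.
Put 10 vCPU in host 7; 22 vCPU remain.
Put 13 vCPU in host 7; 9 vCPU remain.
Final hosts: [13,12] [13,11] [11,10,10] [12,13] [13,13] [12,13] [10,13].

7 hosts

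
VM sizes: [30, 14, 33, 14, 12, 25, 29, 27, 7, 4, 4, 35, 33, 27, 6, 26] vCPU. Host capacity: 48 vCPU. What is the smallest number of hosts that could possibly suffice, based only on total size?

7

Total size = 30 + 14 + 33 + 14 + 12 + 25 + 29 + 27 + 7 + 4 + 4 + 35 + 33 + 27 + 6 + 26 = 326 vCPU.
⌈326 / 48⌉ = 7.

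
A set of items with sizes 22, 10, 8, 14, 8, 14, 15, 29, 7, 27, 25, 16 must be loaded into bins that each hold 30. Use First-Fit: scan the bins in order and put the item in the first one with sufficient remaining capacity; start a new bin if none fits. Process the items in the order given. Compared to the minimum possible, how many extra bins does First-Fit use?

First-Fit: [22,8] [10,14] [8,14,7] [15] [29] [27] [25] [16] → 8 bins.
Total size 195; any packing needs at least ⌈195/30⌉ = 7 bins.
An optimal packing achieves that bound: [29] [27] [25] [22,8] [16,14] [15,14] [10,8,7] → 7 bins.
Excess: 8 − 7 = 1.

1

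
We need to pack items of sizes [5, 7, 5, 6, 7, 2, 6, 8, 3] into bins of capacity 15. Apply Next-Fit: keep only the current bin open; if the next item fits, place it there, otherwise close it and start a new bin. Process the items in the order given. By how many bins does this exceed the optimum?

0

Next-Fit: [5,7] [5,6] [7,2,6] [8,3] → 4 bins.
Total size 49; any packing needs at least ⌈49/15⌉ = 4 bins.
So 4 is already optimal.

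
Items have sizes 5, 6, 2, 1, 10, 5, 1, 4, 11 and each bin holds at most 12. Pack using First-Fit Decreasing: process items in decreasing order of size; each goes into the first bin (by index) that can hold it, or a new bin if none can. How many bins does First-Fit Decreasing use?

Sorted descending: 11, 10, 6, 5, 5, 4, 2, 1, 1.
11 → bin 1 (remaining 1)
10 → bin 2 (remaining 2)
6 → bin 3 (remaining 6)
5 → bin 3 (remaining 1)
5 → bin 4 (remaining 7)
4 → bin 4 (remaining 3)
2 → bin 2 (remaining 0)
1 → bin 1 (remaining 0)
1 → bin 3 (remaining 0)

4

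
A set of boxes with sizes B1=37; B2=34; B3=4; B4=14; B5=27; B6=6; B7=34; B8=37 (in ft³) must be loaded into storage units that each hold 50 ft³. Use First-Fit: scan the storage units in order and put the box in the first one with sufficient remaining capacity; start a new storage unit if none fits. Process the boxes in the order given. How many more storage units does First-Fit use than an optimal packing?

First-Fit: [37,4,6] [34,14] [27] [34] [37] → 5 storage units.
5 boxes exceed 25 ft³ (half the capacity), and no two of those can share a storage unit, so at least 5 storage units are needed.
So 5 is already optimal.

0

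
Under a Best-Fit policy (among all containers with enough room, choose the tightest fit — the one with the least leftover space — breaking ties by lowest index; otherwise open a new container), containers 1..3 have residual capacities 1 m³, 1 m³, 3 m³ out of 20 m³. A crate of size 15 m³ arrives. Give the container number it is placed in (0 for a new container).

No container has ≥ 15 m³ free, so a new container is opened.

0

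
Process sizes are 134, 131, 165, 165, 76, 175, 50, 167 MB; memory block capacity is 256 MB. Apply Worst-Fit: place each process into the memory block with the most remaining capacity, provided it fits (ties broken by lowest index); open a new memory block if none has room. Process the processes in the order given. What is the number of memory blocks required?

6

134 MB → memory block 1 (remaining 122 MB)
131 MB → memory block 2 (remaining 125 MB)
165 MB → memory block 3 (remaining 91 MB)
165 MB → memory block 4 (remaining 91 MB)
76 MB → memory block 2 (remaining 49 MB)
175 MB → memory block 5 (remaining 81 MB)
50 MB → memory block 1 (remaining 72 MB)
167 MB → memory block 6 (remaining 89 MB)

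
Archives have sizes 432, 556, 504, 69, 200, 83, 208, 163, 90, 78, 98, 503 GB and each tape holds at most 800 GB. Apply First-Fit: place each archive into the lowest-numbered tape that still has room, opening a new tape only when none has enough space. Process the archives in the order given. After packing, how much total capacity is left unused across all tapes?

216

Put 432 GB in tape 1; 368 GB remain.
Put 556 GB in tape 2; 244 GB remain.
Put 504 GB in tape 3; 296 GB remain.
Put 69 GB in tape 1; 299 GB remain.
Put 200 GB in tape 1; 99 GB remain.
Put 83 GB in tape 1; 16 GB remain.
Put 208 GB in tape 2; 36 GB remain.
Put 163 GB in tape 3; 133 GB remain.
Put 90 GB in tape 3; 43 GB remain.
Put 78 GB in tape 4; 722 GB remain.
Put 98 GB in tape 4; 624 GB remain.
Put 503 GB in tape 4; 121 GB remain.
4 tapes × 800 GB = 3200 GB; used 2984 GB; unused 216 GB.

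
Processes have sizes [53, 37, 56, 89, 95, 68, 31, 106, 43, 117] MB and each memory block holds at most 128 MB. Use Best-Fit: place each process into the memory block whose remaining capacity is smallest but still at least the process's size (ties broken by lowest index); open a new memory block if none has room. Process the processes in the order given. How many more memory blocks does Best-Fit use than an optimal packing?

1

Best-Fit: [53,37] [56,68] [89] [95,31] [106] [43] [117] → 7 memory blocks.
Total size 695 MB; any packing needs at least ⌈695/128⌉ = 6 memory blocks.
An optimal packing achieves that bound: [117] [106] [95,31] [89,37] [68,56] [53,43] → 6 memory blocks.
Excess: 7 − 6 = 1.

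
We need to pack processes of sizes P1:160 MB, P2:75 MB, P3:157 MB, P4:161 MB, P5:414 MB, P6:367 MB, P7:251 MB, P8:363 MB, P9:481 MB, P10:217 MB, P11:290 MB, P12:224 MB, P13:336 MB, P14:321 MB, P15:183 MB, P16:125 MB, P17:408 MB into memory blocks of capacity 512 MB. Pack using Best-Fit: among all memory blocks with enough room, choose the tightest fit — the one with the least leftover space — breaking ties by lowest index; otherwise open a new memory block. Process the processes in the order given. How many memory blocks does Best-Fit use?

memory block 1: place P1 (160 MB), 352 MB left
memory block 1: place P2 (75 MB), 277 MB left
memory block 1: place P3 (157 MB), 120 MB left
memory block 2: place P4 (161 MB), 351 MB left
memory block 3: place P5 (414 MB), 98 MB left
memory block 4: place P6 (367 MB), 145 MB left
memory block 2: place P7 (251 MB), 100 MB left
memory block 5: place P8 (363 MB), 149 MB left
memory block 6: place P9 (481 MB), 31 MB left
memory block 7: place P10 (217 MB), 295 MB left
memory block 7: place P11 (290 MB), 5 MB left
memory block 8: place P12 (224 MB), 288 MB left
memory block 9: place P13 (336 MB), 176 MB left
memory block 10: place P14 (321 MB), 191 MB left
memory block 10: place P15 (183 MB), 8 MB left
memory block 4: place P16 (125 MB), 20 MB left
memory block 11: place P17 (408 MB), 104 MB left

11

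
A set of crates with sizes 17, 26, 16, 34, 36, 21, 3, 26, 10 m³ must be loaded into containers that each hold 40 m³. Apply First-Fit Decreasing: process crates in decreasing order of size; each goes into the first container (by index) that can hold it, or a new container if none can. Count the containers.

Sorted descending: 36, 34, 26, 26, 21, 17, 16, 10, 3.
container 1: place 36 m³, 4 m³ left
container 2: place 34 m³, 6 m³ left
container 3: place 26 m³, 14 m³ left
container 4: place 26 m³, 14 m³ left
container 5: place 21 m³, 19 m³ left
container 5: place 17 m³, 2 m³ left
container 6: place 16 m³, 24 m³ left
container 3: place 10 m³, 4 m³ left
container 1: place 3 m³, 1 m³ left
Final containers: [36,3] [34] [26,10] [26] [21,17] [16].

6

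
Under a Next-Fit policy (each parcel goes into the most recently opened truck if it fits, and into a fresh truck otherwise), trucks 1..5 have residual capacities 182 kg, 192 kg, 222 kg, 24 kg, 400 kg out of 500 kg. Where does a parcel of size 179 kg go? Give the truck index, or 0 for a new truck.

5

Next-Fit only looks at truck 5, which has 400 kg free.
179 kg fits there.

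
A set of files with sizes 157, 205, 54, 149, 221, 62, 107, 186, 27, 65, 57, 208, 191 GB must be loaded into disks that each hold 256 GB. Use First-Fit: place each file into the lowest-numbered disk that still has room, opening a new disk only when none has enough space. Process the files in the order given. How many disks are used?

Put 157 GB in disk 1; 99 GB remain.
Put 205 GB in disk 2; 51 GB remain.
Put 54 GB in disk 1; 45 GB remain.
Put 149 GB in disk 3; 107 GB remain.
Put 221 GB in disk 4; 35 GB remain.
Put 62 GB in disk 3; 45 GB remain.
Put 107 GB in disk 5; 149 GB remain.
Put 186 GB in disk 6; 70 GB remain.
Put 27 GB in disk 1; 18 GB remain.
Put 65 GB in disk 5; 84 GB remain.
Put 57 GB in disk 5; 27 GB remain.
Put 208 GB in disk 7; 48 GB remain.
Put 191 GB in disk 8; 65 GB remain.

8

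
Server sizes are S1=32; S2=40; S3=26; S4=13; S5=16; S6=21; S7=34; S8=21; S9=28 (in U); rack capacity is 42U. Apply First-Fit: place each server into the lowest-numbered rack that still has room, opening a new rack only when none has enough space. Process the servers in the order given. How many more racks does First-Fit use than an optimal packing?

1

First-Fit: [32] [40] [26,13] [16,21] [34] [21] [28] → 7 racks.
Total size 231U; any packing needs at least ⌈231/42⌉ = 6 racks.
An optimal packing achieves that bound: [40] [34] [32] [28,13] [26,16] [21,21] → 6 racks.
Excess: 7 − 6 = 1.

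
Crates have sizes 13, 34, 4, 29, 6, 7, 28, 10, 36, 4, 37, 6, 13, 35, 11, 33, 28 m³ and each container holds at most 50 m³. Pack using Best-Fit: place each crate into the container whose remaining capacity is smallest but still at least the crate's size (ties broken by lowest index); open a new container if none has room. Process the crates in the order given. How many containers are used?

8 containers

container 1: place 13 m³, 37 m³ left
container 1: place 34 m³, 3 m³ left
container 2: place 4 m³, 46 m³ left
container 2: place 29 m³, 17 m³ left
container 2: place 6 m³, 11 m³ left
container 2: place 7 m³, 4 m³ left
container 3: place 28 m³, 22 m³ left
container 3: place 10 m³, 12 m³ left
container 4: place 36 m³, 14 m³ left
container 2: place 4 m³, 0 m³ left
container 5: place 37 m³, 13 m³ left
container 3: place 6 m³, 6 m³ left
container 5: place 13 m³, 0 m³ left
container 6: place 35 m³, 15 m³ left
container 4: place 11 m³, 3 m³ left
container 7: place 33 m³, 17 m³ left
container 8: place 28 m³, 22 m³ left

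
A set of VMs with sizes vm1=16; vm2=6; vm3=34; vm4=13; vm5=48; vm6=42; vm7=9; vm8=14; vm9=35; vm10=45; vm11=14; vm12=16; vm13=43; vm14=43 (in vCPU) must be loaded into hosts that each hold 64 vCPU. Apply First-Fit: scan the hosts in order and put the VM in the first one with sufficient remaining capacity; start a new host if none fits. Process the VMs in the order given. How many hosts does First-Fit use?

vm1 (16 vCPU) → host 1 (remaining 48 vCPU)
vm2 (6 vCPU) → host 1 (remaining 42 vCPU)
vm3 (34 vCPU) → host 1 (remaining 8 vCPU)
vm4 (13 vCPU) → host 2 (remaining 51 vCPU)
vm5 (48 vCPU) → host 2 (remaining 3 vCPU)
vm6 (42 vCPU) → host 3 (remaining 22 vCPU)
vm7 (9 vCPU) → host 3 (remaining 13 vCPU)
vm8 (14 vCPU) → host 4 (remaining 50 vCPU)
vm9 (35 vCPU) → host 4 (remaining 15 vCPU)
vm10 (45 vCPU) → host 5 (remaining 19 vCPU)
vm11 (14 vCPU) → host 4 (remaining 1 vCPU)
vm12 (16 vCPU) → host 5 (remaining 3 vCPU)
vm13 (43 vCPU) → host 6 (remaining 21 vCPU)
vm14 (43 vCPU) → host 7 (remaining 21 vCPU)
Final hosts: [16,6,34] [13,48] [42,9] [14,35,14] [45,16] [43] [43].

7 hosts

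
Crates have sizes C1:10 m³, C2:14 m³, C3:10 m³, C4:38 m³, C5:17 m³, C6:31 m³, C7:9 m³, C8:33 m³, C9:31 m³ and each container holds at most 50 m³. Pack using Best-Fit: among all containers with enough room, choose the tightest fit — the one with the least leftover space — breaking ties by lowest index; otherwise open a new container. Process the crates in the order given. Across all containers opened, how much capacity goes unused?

57

C1 (10 m³) → container 1 (remaining 40 m³)
C2 (14 m³) → container 1 (remaining 26 m³)
C3 (10 m³) → container 1 (remaining 16 m³)
C4 (38 m³) → container 2 (remaining 12 m³)
C5 (17 m³) → container 3 (remaining 33 m³)
C6 (31 m³) → container 3 (remaining 2 m³)
C7 (9 m³) → container 2 (remaining 3 m³)
C8 (33 m³) → container 4 (remaining 17 m³)
C9 (31 m³) → container 5 (remaining 19 m³)
5 containers × 50 m³ = 250 m³; used 193 m³; unused 57 m³.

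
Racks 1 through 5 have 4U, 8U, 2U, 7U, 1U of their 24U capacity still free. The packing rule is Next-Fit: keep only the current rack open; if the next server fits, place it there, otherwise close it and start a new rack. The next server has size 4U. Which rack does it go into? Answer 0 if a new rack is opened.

0

Next-Fit only looks at rack 5, which has 1U free.
4U does not fit, so a new rack is opened.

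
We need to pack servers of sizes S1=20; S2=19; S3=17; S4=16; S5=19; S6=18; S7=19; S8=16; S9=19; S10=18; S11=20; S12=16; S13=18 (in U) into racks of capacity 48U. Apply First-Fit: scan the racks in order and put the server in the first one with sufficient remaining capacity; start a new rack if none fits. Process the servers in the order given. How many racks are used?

Put S1 (20U) in rack 1; 28U remain.
Put S2 (19U) in rack 1; 9U remain.
Put S3 (17U) in rack 2; 31U remain.
Put S4 (16U) in rack 2; 15U remain.
Put S5 (19U) in rack 3; 29U remain.
Put S6 (18U) in rack 3; 11U remain.
Put S7 (19U) in rack 4; 29U remain.
Put S8 (16U) in rack 4; 13U remain.
Put S9 (19U) in rack 5; 29U remain.
Put S10 (18U) in rack 5; 11U remain.
Put S11 (20U) in rack 6; 28U remain.
Put S12 (16U) in rack 6; 12U remain.
Put S13 (18U) in rack 7; 30U remain.

7 racks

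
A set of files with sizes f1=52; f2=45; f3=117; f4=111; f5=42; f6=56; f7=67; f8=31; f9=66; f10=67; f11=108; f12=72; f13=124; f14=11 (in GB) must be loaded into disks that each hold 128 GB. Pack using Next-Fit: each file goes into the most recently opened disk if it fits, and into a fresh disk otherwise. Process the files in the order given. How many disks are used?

11

disk 1: place f1 (52 GB), 76 GB left
disk 1: place f2 (45 GB), 31 GB left
disk 2: place f3 (117 GB), 11 GB left
disk 3: place f4 (111 GB), 17 GB left
disk 4: place f5 (42 GB), 86 GB left
disk 4: place f6 (56 GB), 30 GB left
disk 5: place f7 (67 GB), 61 GB left
disk 5: place f8 (31 GB), 30 GB left
disk 6: place f9 (66 GB), 62 GB left
disk 7: place f10 (67 GB), 61 GB left
disk 8: place f11 (108 GB), 20 GB left
disk 9: place f12 (72 GB), 56 GB left
disk 10: place f13 (124 GB), 4 GB left
disk 11: place f14 (11 GB), 117 GB left
Final disks: [52,45] [117] [111] [42,56] [67,31] [66] [67] [108] [72] [124] [11].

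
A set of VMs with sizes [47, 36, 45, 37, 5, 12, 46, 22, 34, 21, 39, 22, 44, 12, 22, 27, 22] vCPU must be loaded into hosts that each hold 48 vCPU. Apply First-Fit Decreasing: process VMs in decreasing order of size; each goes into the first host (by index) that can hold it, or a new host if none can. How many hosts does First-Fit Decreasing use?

Sorted descending: 47, 46, 45, 44, 39, 37, 36, 34, 27, 22, 22, 22, 22, 21, 12, 12, 5.
47 vCPU → host 1 (remaining 1 vCPU)
46 vCPU → host 2 (remaining 2 vCPU)
45 vCPU → host 3 (remaining 3 vCPU)
44 vCPU → host 4 (remaining 4 vCPU)
39 vCPU → host 5 (remaining 9 vCPU)
37 vCPU → host 6 (remaining 11 vCPU)
36 vCPU → host 7 (remaining 12 vCPU)
34 vCPU → host 8 (remaining 14 vCPU)
27 vCPU → host 9 (remaining 21 vCPU)
22 vCPU → host 10 (remaining 26 vCPU)
22 vCPU → host 10 (remaining 4 vCPU)
22 vCPU → host 11 (remaining 26 vCPU)
22 vCPU → host 11 (remaining 4 vCPU)
21 vCPU → host 9 (remaining 0 vCPU)
12 vCPU → host 7 (remaining 0 vCPU)
12 vCPU → host 8 (remaining 2 vCPU)
5 vCPU → host 5 (remaining 4 vCPU)
Final hosts: [47] [46] [45] [44] [39,5] [37] [36,12] [34,12] [27,21] [22,22] [22,22].

11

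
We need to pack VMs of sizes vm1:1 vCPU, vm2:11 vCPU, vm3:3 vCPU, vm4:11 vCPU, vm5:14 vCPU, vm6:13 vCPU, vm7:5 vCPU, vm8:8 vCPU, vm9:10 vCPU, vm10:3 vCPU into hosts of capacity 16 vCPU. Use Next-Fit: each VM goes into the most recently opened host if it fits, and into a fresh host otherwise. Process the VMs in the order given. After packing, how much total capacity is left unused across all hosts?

Put vm1 (1 vCPU) in host 1; 15 vCPU remain.
Put vm2 (11 vCPU) in host 1; 4 vCPU remain.
Put vm3 (3 vCPU) in host 1; 1 vCPU remain.
Put vm4 (11 vCPU) in host 2; 5 vCPU remain.
Put vm5 (14 vCPU) in host 3; 2 vCPU remain.
Put vm6 (13 vCPU) in host 4; 3 vCPU remain.
Put vm7 (5 vCPU) in host 5; 11 vCPU remain.
Put vm8 (8 vCPU) in host 5; 3 vCPU remain.
Put vm9 (10 vCPU) in host 6; 6 vCPU remain.
Put vm10 (3 vCPU) in host 6; 3 vCPU remain.
6 hosts × 16 vCPU = 96 vCPU; used 79 vCPU; unused 17 vCPU.

17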